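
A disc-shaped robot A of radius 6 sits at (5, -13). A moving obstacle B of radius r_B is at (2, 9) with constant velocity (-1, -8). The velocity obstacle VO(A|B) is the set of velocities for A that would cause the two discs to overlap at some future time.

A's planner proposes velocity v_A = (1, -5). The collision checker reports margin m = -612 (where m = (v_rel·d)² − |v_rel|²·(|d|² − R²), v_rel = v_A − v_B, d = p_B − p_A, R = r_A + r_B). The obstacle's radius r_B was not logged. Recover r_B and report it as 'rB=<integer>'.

m = -612
d = (-3, 22);  v_rel = (2, 3),  |v_rel|² = 13
v_rel×d = (2)·(22) − (3)·(-3) = 53
since m = R²·13 − 53²:  R² = (2809 + -612) / 13 = 169
R = √169 = 13  ⇒  r_B = 13 − 6 = 7

rB=7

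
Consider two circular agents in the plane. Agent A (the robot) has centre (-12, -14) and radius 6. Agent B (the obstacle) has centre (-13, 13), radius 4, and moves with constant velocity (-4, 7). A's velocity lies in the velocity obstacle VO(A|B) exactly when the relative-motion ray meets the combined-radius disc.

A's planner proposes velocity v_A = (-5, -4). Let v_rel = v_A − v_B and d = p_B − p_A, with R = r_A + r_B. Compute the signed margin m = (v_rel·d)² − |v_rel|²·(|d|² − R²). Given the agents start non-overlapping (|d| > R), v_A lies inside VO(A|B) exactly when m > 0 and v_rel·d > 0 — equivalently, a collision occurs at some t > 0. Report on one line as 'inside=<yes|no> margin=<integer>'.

d = (-1, 27),  |d|² = 730;  R = 6+4 = 10,  c = 730−10² = 630
v_rel = (-1, -11),  |v_rel|² = 122;  v_rel·d = (-1)·(-1) + (-11)·(27) = -296
122·t² + 592·t + 630 = 0  ⇒  m = (-296)² − 122·630 = 10756
m = 10756 > 0,  v_rel·d = -296 < 0  ⇒  outside

inside=no margin=10756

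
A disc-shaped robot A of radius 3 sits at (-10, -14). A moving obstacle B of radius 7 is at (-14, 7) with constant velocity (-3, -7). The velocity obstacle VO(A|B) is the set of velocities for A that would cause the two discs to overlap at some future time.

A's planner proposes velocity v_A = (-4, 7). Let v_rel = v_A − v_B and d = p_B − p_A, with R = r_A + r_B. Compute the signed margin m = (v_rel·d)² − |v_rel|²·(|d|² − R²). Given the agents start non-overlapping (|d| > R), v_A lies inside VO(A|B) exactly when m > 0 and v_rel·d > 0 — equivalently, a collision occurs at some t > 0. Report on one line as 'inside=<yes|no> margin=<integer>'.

d = (-4, 21),  |d|² = 457;  R = 3+7 = 10,  c = 457−10² = 357
v_rel = (-1, 14),  |v_rel|² = 197;  v_rel·d = (-1)·(-4) + (14)·(21) = 298
197·t² − 596·t + 357 = 0  ⇒  m = 298² − 197·357 = 18475
m = 18475 > 0,  v_rel·d = 298 > 0  ⇒  inside

inside=yes margin=18475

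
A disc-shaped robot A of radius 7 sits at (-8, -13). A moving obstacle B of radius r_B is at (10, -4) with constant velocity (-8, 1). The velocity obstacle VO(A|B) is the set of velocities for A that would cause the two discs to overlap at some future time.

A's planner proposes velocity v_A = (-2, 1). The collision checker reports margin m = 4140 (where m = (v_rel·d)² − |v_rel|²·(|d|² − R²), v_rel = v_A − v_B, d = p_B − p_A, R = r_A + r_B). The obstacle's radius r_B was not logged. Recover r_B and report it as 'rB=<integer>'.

m = 4140
d = (18, 9);  v_rel = (6, 0),  |v_rel|² = 36
v_rel×d = (6)·(9) − (0)·(18) = 54
since m = R²·36 − 54²:  R² = (2916 + 4140) / 36 = 196
R = √196 = 14  ⇒  r_B = 14 − 7 = 7

rB=7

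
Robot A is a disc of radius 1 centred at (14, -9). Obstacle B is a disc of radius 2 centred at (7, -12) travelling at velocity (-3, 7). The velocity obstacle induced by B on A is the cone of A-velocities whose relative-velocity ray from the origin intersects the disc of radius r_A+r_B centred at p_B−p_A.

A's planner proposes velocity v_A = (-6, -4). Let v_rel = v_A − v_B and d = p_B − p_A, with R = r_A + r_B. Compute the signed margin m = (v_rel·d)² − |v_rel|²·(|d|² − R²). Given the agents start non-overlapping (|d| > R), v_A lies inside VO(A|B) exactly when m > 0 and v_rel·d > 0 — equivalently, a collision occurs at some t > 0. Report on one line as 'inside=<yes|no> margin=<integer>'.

d = (-7, -3),  |d|² = 58;  R = 1+2 = 3,  c = 58−3² = 49
v_rel = (-3, -11),  |v_rel|² = 130;  v_rel·d = (-3)·(-7) + (-11)·(-3) = 54
130·t² − 108·t + 49 = 0  ⇒  m = 54² − 130·49 = -3454
m = -3454 < 0,  v_rel·d = 54 > 0  ⇒  outside

inside=no margin=-3454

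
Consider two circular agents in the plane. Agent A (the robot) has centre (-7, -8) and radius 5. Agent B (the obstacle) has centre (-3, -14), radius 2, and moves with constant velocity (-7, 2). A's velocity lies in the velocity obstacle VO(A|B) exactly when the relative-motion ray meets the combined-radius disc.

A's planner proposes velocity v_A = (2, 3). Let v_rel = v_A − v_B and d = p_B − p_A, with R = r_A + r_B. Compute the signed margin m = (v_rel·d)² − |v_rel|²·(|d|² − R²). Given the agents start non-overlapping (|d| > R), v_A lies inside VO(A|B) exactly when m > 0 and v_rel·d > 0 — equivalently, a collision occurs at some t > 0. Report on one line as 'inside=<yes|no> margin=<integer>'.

d = (4, -6),  |d|² = 52;  R = 5+2 = 7,  c = 52−7² = 3
v_rel = (9, 1),  |v_rel|² = 82;  v_rel·d = (9)·(4) + (1)·(-6) = 30
82·t² − 60·t + 3 = 0  ⇒  m = 30² − 82·3 = 654
m = 654 > 0,  v_rel·d = 30 > 0  ⇒  inside

inside=yes margin=654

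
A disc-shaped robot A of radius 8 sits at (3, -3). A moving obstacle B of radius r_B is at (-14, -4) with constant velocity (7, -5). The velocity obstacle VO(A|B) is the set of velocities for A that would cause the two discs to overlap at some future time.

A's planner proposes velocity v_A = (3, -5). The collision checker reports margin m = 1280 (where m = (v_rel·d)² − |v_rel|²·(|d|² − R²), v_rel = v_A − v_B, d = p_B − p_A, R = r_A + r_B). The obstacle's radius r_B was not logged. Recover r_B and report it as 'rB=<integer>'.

m = 1280
d = (-17, -1);  v_rel = (-4, 0),  |v_rel|² = 16
v_rel×d = (-4)·(-1) − (0)·(-17) = 4
since m = R²·16 − 4²:  R² = (16 + 1280) / 16 = 81
R = √81 = 9  ⇒  r_B = 9 − 8 = 1

rB=1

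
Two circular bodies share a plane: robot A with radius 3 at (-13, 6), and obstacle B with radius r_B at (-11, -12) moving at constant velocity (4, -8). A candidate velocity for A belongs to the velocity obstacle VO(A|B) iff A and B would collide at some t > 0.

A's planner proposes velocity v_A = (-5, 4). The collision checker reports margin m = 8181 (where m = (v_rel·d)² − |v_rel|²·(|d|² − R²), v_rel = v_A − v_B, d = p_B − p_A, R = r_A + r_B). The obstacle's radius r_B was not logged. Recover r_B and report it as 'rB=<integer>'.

m = 8181
d = (2, -18);  v_rel = (-9, 12),  |v_rel|² = 225
v_rel×d = (-9)·(-18) − (12)·(2) = 138
since m = R²·225 − 138²:  R² = (19044 + 8181) / 225 = 121
R = √121 = 11  ⇒  r_B = 11 − 3 = 8

rB=8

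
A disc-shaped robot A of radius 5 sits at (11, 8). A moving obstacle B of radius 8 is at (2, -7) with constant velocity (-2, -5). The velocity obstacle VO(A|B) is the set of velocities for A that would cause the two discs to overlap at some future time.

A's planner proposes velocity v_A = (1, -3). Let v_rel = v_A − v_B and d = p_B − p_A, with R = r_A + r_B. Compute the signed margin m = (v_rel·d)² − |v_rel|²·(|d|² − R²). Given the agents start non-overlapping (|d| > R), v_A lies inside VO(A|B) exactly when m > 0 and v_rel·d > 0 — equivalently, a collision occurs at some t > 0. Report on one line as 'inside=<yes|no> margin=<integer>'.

d = (-9, -15),  |d|² = 306;  R = 5+8 = 13,  c = 306−13² = 137
v_rel = (3, 2),  |v_rel|² = 13;  v_rel·d = (3)·(-9) + (2)·(-15) = -57
13·t² + 114·t + 137 = 0  ⇒  m = (-57)² − 13·137 = 1468
m = 1468 > 0,  v_rel·d = -57 < 0  ⇒  outside

inside=no margin=1468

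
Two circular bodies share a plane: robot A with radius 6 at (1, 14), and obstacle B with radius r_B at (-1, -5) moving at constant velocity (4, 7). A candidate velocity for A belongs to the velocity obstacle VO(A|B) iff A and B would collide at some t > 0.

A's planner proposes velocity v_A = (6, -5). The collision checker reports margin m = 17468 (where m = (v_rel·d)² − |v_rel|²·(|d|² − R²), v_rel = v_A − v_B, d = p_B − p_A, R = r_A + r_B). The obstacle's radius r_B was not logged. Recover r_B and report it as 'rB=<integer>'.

m = 17468
d = (-2, -19);  v_rel = (2, -12),  |v_rel|² = 148
v_rel×d = (2)·(-19) − (-12)·(-2) = -62
since m = R²·148 − (-62)²:  R² = (3844 + 17468) / 148 = 144
R = √144 = 12  ⇒  r_B = 12 − 6 = 6

rB=6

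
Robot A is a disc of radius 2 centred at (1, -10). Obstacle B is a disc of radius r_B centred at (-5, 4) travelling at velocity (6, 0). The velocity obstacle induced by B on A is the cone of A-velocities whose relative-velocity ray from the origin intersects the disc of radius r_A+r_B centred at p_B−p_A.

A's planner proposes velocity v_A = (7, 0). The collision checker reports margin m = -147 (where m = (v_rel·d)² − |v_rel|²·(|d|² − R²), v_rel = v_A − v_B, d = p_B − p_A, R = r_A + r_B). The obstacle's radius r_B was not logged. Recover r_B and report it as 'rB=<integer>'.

m = -147
d = (-6, 14);  v_rel = (1, 0),  |v_rel|² = 1
v_rel×d = (1)·(14) − (0)·(-6) = 14
since m = R²·1 − 14²:  R² = (196 + -147) / 1 = 49
R = √49 = 7  ⇒  r_B = 7 − 2 = 5

rB=5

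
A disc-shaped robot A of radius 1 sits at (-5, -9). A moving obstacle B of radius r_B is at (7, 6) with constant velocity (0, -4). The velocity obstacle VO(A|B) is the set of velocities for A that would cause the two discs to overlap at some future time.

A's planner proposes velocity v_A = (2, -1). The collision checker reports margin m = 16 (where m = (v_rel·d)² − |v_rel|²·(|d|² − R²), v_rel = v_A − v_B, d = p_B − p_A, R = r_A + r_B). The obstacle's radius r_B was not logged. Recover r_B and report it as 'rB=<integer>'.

m = 16
d = (12, 15);  v_rel = (2, 3),  |v_rel|² = 13
v_rel×d = (2)·(15) − (3)·(12) = -6
since m = R²·13 − (-6)²:  R² = (36 + 16) / 13 = 4
R = √4 = 2  ⇒  r_B = 2 − 1 = 1

rB=1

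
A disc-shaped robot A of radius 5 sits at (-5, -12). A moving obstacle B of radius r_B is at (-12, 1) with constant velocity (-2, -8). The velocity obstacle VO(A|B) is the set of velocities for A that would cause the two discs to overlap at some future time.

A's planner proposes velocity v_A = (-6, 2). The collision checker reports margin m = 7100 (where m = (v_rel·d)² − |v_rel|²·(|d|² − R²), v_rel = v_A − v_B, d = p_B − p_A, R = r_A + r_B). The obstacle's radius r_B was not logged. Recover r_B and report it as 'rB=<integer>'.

m = 7100
d = (-7, 13);  v_rel = (-4, 10),  |v_rel|² = 116
v_rel×d = (-4)·(13) − (10)·(-7) = 18
since m = R²·116 − 18²:  R² = (324 + 7100) / 116 = 64
R = √64 = 8  ⇒  r_B = 8 − 5 = 3

rB=3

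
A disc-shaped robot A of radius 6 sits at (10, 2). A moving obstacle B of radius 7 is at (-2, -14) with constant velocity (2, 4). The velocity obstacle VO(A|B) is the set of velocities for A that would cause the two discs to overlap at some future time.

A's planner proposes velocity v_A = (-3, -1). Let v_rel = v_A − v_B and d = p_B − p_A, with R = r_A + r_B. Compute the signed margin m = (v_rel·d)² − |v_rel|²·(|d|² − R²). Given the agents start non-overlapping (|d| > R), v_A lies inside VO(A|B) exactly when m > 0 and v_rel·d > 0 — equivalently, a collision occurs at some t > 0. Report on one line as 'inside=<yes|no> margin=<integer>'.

d = (-12, -16),  |d|² = 400;  R = 6+7 = 13,  c = 400−13² = 231
v_rel = (-5, -5),  |v_rel|² = 50;  v_rel·d = (-5)·(-12) + (-5)·(-16) = 140
50·t² − 280·t + 231 = 0  ⇒  m = 140² − 50·231 = 8050
m = 8050 > 0,  v_rel·d = 140 > 0  ⇒  inside

inside=yes margin=8050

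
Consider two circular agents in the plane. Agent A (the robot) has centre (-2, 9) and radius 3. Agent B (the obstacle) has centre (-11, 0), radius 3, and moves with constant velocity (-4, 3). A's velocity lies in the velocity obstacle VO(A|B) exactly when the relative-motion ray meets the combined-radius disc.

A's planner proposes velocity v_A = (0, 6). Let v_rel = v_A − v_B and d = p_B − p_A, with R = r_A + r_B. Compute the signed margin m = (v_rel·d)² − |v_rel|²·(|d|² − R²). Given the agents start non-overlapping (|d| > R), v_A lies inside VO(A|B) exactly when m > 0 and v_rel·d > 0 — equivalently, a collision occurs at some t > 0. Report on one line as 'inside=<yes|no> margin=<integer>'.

d = (-9, -9),  |d|² = 162;  R = 3+3 = 6,  c = 162−6² = 126
v_rel = (4, 3),  |v_rel|² = 25;  v_rel·d = (4)·(-9) + (3)·(-9) = -63
25·t² + 126·t + 126 = 0  ⇒  m = (-63)² − 25·126 = 819
m = 819 > 0,  v_rel·d = -63 < 0  ⇒  outside

inside=no margin=819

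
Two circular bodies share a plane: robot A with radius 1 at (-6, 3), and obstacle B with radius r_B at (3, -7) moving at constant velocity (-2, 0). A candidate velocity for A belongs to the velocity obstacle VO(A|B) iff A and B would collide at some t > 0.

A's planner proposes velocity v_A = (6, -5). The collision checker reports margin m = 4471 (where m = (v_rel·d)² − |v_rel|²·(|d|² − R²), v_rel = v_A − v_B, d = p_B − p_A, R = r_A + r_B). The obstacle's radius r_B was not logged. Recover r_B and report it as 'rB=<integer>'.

m = 4471
d = (9, -10);  v_rel = (8, -5),  |v_rel|² = 89
v_rel×d = (8)·(-10) − (-5)·(9) = -35
since m = R²·89 − (-35)²:  R² = (1225 + 4471) / 89 = 64
R = √64 = 8  ⇒  r_B = 8 − 1 = 7

rB=7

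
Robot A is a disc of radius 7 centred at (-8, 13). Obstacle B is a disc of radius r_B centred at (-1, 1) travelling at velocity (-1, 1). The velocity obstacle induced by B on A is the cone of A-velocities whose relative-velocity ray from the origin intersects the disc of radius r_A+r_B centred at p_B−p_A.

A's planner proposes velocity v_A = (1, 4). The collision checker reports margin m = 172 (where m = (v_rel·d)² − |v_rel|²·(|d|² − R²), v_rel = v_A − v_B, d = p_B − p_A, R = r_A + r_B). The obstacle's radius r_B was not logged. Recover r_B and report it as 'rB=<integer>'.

m = 172
d = (7, -12);  v_rel = (2, 3),  |v_rel|² = 13
v_rel×d = (2)·(-12) − (3)·(7) = -45
since m = R²·13 − (-45)²:  R² = (2025 + 172) / 13 = 169
R = √169 = 13  ⇒  r_B = 13 − 7 = 6

rB=6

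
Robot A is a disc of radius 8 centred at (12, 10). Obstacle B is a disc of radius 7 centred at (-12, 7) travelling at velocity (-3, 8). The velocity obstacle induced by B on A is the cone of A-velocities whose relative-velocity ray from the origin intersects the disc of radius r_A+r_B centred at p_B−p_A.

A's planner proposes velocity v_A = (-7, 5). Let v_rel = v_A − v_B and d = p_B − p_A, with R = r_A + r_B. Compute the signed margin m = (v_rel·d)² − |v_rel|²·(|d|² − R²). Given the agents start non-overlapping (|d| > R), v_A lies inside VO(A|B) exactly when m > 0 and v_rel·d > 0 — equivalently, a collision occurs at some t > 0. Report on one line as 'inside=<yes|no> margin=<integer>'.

d = (-24, -3),  |d|² = 585;  R = 8+7 = 15,  c = 585−15² = 360
v_rel = (-4, -3),  |v_rel|² = 25;  v_rel·d = (-4)·(-24) + (-3)·(-3) = 105
25·t² − 210·t + 360 = 0  ⇒  m = 105² − 25·360 = 2025
m = 2025 > 0,  v_rel·d = 105 > 0  ⇒  inside

inside=yes margin=2025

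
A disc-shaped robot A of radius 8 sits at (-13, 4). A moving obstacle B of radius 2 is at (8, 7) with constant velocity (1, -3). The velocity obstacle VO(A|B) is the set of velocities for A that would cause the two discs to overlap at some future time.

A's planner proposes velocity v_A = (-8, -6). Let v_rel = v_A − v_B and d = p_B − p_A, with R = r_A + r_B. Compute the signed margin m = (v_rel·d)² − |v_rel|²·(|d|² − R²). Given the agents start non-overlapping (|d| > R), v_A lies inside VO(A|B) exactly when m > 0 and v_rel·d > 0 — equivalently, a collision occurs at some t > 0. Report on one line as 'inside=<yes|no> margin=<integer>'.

d = (21, 3),  |d|² = 450;  R = 8+2 = 10,  c = 450−10² = 350
v_rel = (-9, -3),  |v_rel|² = 90;  v_rel·d = (-9)·(21) + (-3)·(3) = -198
90·t² + 396·t + 350 = 0  ⇒  m = (-198)² − 90·350 = 7704
m = 7704 > 0,  v_rel·d = -198 < 0  ⇒  outside

inside=no margin=7704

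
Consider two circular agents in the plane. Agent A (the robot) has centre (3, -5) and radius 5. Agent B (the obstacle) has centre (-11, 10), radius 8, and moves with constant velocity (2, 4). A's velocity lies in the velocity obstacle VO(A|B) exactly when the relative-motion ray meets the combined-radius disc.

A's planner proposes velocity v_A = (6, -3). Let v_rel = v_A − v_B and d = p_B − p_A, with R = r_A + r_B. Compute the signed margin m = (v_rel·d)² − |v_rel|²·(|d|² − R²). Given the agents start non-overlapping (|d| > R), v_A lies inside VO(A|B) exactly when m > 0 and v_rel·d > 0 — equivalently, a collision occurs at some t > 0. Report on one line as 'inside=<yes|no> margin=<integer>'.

d = (-14, 15),  |d|² = 421;  R = 5+8 = 13,  c = 421−13² = 252
v_rel = (4, -7),  |v_rel|² = 65;  v_rel·d = (4)·(-14) + (-7)·(15) = -161
65·t² + 322·t + 252 = 0  ⇒  m = (-161)² − 65·252 = 9541
m = 9541 > 0,  v_rel·d = -161 < 0  ⇒  outside

inside=no margin=9541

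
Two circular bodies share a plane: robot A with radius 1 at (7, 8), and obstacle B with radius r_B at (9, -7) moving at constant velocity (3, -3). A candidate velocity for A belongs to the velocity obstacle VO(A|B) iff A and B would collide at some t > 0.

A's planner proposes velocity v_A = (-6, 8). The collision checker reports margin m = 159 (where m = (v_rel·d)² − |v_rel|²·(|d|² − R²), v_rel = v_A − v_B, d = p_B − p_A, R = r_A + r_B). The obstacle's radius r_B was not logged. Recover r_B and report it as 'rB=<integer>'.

m = 159
d = (2, -15);  v_rel = (-9, 11),  |v_rel|² = 202
v_rel×d = (-9)·(-15) − (11)·(2) = 113
since m = R²·202 − 113²:  R² = (12769 + 159) / 202 = 64
R = √64 = 8  ⇒  r_B = 8 − 1 = 7

rB=7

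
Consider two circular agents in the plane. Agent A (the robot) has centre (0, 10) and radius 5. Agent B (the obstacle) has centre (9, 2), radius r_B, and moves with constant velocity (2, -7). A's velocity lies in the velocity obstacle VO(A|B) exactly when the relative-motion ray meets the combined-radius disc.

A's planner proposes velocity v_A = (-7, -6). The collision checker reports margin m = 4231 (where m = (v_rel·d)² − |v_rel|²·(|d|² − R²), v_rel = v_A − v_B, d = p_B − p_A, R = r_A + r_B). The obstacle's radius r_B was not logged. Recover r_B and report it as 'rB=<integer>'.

m = 4231
d = (9, -8);  v_rel = (-9, 1),  |v_rel|² = 82
v_rel×d = (-9)·(-8) − (1)·(9) = 63
since m = R²·82 − 63²:  R² = (3969 + 4231) / 82 = 100
R = √100 = 10  ⇒  r_B = 10 − 5 = 5

rB=5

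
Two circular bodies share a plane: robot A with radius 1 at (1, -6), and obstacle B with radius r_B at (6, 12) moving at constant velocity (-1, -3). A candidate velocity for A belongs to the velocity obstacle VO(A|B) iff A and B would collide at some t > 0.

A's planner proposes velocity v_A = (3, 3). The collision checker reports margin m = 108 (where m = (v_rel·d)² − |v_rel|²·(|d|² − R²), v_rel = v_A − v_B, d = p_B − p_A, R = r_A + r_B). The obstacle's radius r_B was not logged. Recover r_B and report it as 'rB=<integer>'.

m = 108
d = (5, 18);  v_rel = (4, 6),  |v_rel|² = 52
v_rel×d = (4)·(18) − (6)·(5) = 42
since m = R²·52 − 42²:  R² = (1764 + 108) / 52 = 36
R = √36 = 6  ⇒  r_B = 6 − 1 = 5

rB=5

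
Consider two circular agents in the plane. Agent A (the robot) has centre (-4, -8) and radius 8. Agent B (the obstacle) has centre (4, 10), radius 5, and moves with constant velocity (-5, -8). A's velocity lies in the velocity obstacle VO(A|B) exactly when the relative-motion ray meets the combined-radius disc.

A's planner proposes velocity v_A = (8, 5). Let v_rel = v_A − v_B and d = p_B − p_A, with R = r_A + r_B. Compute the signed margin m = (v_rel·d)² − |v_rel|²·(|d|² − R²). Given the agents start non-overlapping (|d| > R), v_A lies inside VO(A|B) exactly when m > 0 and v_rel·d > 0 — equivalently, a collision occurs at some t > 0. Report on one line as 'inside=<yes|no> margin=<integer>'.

d = (8, 18),  |d|² = 388;  R = 8+5 = 13,  c = 388−13² = 219
v_rel = (13, 13),  |v_rel|² = 338;  v_rel·d = (13)·(8) + (13)·(18) = 338
338·t² − 676·t + 219 = 0  ⇒  m = 338² − 338·219 = 40222
m = 40222 > 0,  v_rel·d = 338 > 0  ⇒  inside

inside=yes margin=40222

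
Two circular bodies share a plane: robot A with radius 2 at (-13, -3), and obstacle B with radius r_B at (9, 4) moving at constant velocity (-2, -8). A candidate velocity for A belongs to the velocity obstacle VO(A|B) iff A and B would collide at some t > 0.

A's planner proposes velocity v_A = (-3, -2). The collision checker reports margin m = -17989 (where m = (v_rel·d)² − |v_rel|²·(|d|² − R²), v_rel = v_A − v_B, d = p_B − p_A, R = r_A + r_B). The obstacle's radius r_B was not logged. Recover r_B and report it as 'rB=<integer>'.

m = -17989
d = (22, 7);  v_rel = (-1, 6),  |v_rel|² = 37
v_rel×d = (-1)·(7) − (6)·(22) = -139
since m = R²·37 − (-139)²:  R² = (19321 + -17989) / 37 = 36
R = √36 = 6  ⇒  r_B = 6 − 2 = 4

rB=4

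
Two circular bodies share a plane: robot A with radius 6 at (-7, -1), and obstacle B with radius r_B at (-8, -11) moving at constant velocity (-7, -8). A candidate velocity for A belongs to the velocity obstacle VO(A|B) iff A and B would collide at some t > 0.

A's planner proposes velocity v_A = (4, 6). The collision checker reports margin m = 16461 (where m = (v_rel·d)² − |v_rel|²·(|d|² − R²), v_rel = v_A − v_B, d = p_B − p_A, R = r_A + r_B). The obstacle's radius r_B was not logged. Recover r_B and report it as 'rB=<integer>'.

m = 16461
d = (-1, -10);  v_rel = (11, 14),  |v_rel|² = 317
v_rel×d = (11)·(-10) − (14)·(-1) = -96
since m = R²·317 − (-96)²:  R² = (9216 + 16461) / 317 = 81
R = √81 = 9  ⇒  r_B = 9 − 6 = 3

rB=3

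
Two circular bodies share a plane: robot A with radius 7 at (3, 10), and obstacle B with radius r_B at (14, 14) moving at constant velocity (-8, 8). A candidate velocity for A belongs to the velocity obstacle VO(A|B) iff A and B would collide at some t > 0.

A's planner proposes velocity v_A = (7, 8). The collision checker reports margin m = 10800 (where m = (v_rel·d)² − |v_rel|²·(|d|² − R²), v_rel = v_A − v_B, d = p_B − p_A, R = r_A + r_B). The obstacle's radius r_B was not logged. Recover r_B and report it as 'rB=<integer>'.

m = 10800
d = (11, 4);  v_rel = (15, 0),  |v_rel|² = 225
v_rel×d = (15)·(4) − (0)·(11) = 60
since m = R²·225 − 60²:  R² = (3600 + 10800) / 225 = 64
R = √64 = 8  ⇒  r_B = 8 − 7 = 1

rB=1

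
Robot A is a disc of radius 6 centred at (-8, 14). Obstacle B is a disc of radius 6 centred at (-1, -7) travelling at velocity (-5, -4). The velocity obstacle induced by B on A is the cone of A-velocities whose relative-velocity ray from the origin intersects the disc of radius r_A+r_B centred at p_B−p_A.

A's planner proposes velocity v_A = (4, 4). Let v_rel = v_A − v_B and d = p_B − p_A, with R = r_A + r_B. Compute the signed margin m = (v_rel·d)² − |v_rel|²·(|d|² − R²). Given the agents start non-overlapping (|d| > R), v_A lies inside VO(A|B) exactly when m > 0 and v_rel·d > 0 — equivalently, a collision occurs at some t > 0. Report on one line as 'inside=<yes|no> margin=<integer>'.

d = (7, -21),  |d|² = 490;  R = 6+6 = 12,  c = 490−12² = 346
v_rel = (9, 8),  |v_rel|² = 145;  v_rel·d = (9)·(7) + (8)·(-21) = -105
145·t² + 210·t + 346 = 0  ⇒  m = (-105)² − 145·346 = -39145
m = -39145 < 0,  v_rel·d = -105 < 0  ⇒  outside

inside=no margin=-39145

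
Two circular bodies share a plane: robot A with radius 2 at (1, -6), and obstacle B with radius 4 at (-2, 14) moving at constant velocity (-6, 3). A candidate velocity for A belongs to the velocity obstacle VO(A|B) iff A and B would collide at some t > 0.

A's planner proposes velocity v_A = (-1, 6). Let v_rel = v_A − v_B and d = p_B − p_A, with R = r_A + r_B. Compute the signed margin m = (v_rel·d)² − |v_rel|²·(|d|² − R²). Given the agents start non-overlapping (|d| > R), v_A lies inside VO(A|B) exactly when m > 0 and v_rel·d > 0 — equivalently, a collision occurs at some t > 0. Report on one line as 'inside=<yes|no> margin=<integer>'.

d = (-3, 20),  |d|² = 409;  R = 2+4 = 6,  c = 409−6² = 373
v_rel = (5, 3),  |v_rel|² = 34;  v_rel·d = (5)·(-3) + (3)·(20) = 45
34·t² − 90·t + 373 = 0  ⇒  m = 45² − 34·373 = -10657
m = -10657 < 0,  v_rel·d = 45 > 0  ⇒  outside

inside=no margin=-10657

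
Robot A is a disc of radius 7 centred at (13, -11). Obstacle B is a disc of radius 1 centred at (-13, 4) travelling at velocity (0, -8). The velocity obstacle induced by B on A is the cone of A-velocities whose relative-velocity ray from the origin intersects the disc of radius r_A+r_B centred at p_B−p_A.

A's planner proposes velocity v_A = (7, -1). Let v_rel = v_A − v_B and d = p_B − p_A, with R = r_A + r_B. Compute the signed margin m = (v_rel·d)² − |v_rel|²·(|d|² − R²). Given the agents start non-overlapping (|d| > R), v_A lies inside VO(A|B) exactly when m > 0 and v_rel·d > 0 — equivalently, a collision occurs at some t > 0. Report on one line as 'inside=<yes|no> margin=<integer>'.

d = (-26, 15),  |d|² = 901;  R = 7+1 = 8,  c = 901−8² = 837
v_rel = (7, 7),  |v_rel|² = 98;  v_rel·d = (7)·(-26) + (7)·(15) = -77
98·t² + 154·t + 837 = 0  ⇒  m = (-77)² − 98·837 = -76097
m = -76097 < 0,  v_rel·d = -77 < 0  ⇒  outside

inside=no margin=-76097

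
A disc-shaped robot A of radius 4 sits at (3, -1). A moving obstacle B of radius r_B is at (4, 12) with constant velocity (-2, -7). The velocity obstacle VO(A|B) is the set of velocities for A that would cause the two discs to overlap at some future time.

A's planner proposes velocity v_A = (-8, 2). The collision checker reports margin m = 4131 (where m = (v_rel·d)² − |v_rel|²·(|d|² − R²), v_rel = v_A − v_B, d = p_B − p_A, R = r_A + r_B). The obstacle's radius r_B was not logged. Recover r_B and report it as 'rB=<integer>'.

m = 4131
d = (1, 13);  v_rel = (-6, 9),  |v_rel|² = 117
v_rel×d = (-6)·(13) − (9)·(1) = -87
since m = R²·117 − (-87)²:  R² = (7569 + 4131) / 117 = 100
R = √100 = 10  ⇒  r_B = 10 − 4 = 6

rB=6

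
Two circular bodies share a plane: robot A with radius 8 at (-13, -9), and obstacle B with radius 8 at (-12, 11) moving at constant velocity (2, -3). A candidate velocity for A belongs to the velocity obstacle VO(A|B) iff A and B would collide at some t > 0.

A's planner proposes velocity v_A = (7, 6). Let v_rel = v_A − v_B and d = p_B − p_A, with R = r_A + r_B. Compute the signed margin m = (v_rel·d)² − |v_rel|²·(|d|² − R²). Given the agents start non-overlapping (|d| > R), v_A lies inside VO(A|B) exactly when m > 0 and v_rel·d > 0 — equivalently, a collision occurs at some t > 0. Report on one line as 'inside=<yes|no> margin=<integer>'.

d = (1, 20),  |d|² = 401;  R = 8+8 = 16,  c = 401−16² = 145
v_rel = (5, 9),  |v_rel|² = 106;  v_rel·d = (5)·(1) + (9)·(20) = 185
106·t² − 370·t + 145 = 0  ⇒  m = 185² − 106·145 = 18855
m = 18855 > 0,  v_rel·d = 185 > 0  ⇒  inside

inside=yes margin=18855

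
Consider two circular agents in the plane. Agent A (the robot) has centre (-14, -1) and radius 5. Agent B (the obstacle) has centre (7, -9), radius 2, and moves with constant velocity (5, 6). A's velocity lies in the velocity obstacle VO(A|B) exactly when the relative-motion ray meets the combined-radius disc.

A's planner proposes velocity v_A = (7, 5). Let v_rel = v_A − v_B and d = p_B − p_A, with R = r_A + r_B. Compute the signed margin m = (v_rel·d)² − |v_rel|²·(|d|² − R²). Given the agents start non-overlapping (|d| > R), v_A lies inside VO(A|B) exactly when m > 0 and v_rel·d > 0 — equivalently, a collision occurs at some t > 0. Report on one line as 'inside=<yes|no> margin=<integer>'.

d = (21, -8),  |d|² = 505;  R = 5+2 = 7,  c = 505−7² = 456
v_rel = (2, -1),  |v_rel|² = 5;  v_rel·d = (2)·(21) + (-1)·(-8) = 50
5·t² − 100·t + 456 = 0  ⇒  m = 50² − 5·456 = 220
m = 220 > 0,  v_rel·d = 50 > 0  ⇒  inside

inside=yes margin=220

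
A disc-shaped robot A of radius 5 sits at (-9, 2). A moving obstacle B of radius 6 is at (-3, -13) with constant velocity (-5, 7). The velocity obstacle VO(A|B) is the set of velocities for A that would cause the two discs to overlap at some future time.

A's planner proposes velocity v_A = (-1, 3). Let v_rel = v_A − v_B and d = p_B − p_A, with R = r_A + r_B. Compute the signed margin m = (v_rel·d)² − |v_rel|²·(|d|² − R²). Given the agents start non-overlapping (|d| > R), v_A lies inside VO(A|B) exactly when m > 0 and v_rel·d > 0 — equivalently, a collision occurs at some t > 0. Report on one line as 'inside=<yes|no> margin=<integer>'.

d = (6, -15),  |d|² = 261;  R = 5+6 = 11,  c = 261−11² = 140
v_rel = (4, -4),  |v_rel|² = 32;  v_rel·d = (4)·(6) + (-4)·(-15) = 84
32·t² − 168·t + 140 = 0  ⇒  m = 84² − 32·140 = 2576
m = 2576 > 0,  v_rel·d = 84 > 0  ⇒  inside

inside=yes margin=2576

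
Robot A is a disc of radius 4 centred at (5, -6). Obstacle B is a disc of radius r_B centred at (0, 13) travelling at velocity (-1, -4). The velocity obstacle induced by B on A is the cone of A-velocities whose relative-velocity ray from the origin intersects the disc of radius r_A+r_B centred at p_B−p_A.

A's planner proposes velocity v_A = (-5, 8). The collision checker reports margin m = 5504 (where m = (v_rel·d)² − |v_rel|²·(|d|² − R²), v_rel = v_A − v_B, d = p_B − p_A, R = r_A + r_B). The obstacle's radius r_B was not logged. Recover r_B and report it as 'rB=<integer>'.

m = 5504
d = (-5, 19);  v_rel = (-4, 12),  |v_rel|² = 160
v_rel×d = (-4)·(19) − (12)·(-5) = -16
since m = R²·160 − (-16)²:  R² = (256 + 5504) / 160 = 36
R = √36 = 6  ⇒  r_B = 6 − 4 = 2

rB=2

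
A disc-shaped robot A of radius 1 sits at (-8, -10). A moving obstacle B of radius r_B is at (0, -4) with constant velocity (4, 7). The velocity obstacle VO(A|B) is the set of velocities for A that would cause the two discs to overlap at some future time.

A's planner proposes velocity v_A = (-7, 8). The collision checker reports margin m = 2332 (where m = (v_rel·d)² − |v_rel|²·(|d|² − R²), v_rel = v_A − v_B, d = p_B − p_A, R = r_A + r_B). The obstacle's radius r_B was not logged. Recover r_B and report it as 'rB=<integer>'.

m = 2332
d = (8, 6);  v_rel = (-11, 1),  |v_rel|² = 122
v_rel×d = (-11)·(6) − (1)·(8) = -74
since m = R²·122 − (-74)²:  R² = (5476 + 2332) / 122 = 64
R = √64 = 8  ⇒  r_B = 8 − 1 = 7

rB=7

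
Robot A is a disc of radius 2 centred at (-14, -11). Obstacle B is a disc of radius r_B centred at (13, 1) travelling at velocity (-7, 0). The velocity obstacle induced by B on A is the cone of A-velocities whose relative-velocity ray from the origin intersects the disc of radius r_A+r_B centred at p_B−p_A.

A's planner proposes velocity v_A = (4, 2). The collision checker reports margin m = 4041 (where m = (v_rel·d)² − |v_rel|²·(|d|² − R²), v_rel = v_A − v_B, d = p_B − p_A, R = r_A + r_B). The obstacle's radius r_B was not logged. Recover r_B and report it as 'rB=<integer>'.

m = 4041
d = (27, 12);  v_rel = (11, 2),  |v_rel|² = 125
v_rel×d = (11)·(12) − (2)·(27) = 78
since m = R²·125 − 78²:  R² = (6084 + 4041) / 125 = 81
R = √81 = 9  ⇒  r_B = 9 − 2 = 7

rB=7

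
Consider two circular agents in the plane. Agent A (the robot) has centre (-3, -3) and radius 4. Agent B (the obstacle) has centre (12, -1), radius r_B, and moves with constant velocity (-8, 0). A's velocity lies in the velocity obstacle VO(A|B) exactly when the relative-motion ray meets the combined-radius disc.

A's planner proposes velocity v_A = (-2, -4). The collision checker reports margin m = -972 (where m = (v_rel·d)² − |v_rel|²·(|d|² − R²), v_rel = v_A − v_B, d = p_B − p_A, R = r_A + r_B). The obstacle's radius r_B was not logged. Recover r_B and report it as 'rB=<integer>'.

m = -972
d = (15, 2);  v_rel = (6, -4),  |v_rel|² = 52
v_rel×d = (6)·(2) − (-4)·(15) = 72
since m = R²·52 − 72²:  R² = (5184 + -972) / 52 = 81
R = √81 = 9  ⇒  r_B = 9 − 4 = 5

rB=5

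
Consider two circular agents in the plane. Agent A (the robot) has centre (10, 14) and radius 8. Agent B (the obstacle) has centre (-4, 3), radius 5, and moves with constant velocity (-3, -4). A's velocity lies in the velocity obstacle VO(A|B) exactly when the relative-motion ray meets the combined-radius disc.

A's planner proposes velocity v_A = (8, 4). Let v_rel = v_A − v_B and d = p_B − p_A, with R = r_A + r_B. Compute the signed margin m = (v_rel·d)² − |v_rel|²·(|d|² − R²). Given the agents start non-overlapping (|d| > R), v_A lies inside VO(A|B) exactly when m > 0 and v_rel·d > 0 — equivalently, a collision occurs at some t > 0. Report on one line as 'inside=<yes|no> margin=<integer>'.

d = (-14, -11),  |d|² = 317;  R = 8+5 = 13,  c = 317−13² = 148
v_rel = (11, 8),  |v_rel|² = 185;  v_rel·d = (11)·(-14) + (8)·(-11) = -242
185·t² + 484·t + 148 = 0  ⇒  m = (-242)² − 185·148 = 31184
m = 31184 > 0,  v_rel·d = -242 < 0  ⇒  outside

inside=no margin=31184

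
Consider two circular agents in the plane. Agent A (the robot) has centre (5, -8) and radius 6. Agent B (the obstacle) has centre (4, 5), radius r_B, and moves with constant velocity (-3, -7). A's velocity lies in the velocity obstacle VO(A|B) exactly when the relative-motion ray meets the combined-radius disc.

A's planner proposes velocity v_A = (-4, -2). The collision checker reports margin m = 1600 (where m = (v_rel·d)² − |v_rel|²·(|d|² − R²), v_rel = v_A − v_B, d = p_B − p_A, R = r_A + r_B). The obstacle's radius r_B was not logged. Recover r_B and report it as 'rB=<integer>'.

m = 1600
d = (-1, 13);  v_rel = (-1, 5),  |v_rel|² = 26
v_rel×d = (-1)·(13) − (5)·(-1) = -8
since m = R²·26 − (-8)²:  R² = (64 + 1600) / 26 = 64
R = √64 = 8  ⇒  r_B = 8 − 6 = 2

rB=2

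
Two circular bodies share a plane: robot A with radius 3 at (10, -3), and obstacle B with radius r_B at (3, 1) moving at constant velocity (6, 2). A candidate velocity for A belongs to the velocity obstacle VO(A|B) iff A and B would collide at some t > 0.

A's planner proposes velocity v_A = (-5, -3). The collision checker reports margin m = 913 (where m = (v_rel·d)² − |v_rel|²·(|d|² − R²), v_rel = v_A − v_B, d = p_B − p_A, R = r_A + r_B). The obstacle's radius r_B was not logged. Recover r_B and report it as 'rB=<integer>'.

m = 913
d = (-7, 4);  v_rel = (-11, -5),  |v_rel|² = 146
v_rel×d = (-11)·(4) − (-5)·(-7) = -79
since m = R²·146 − (-79)²:  R² = (6241 + 913) / 146 = 49
R = √49 = 7  ⇒  r_B = 7 − 3 = 4

rB=4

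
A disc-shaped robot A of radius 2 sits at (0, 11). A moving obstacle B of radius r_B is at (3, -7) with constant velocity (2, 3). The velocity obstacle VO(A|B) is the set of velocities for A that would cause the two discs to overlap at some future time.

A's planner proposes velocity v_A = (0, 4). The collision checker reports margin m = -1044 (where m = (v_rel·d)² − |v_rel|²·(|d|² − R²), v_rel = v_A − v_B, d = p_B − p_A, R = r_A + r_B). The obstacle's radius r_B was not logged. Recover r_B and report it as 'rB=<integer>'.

m = -1044
d = (3, -18);  v_rel = (-2, 1),  |v_rel|² = 5
v_rel×d = (-2)·(-18) − (1)·(3) = 33
since m = R²·5 − 33²:  R² = (1089 + -1044) / 5 = 9
R = √9 = 3  ⇒  r_B = 3 − 2 = 1

rB=1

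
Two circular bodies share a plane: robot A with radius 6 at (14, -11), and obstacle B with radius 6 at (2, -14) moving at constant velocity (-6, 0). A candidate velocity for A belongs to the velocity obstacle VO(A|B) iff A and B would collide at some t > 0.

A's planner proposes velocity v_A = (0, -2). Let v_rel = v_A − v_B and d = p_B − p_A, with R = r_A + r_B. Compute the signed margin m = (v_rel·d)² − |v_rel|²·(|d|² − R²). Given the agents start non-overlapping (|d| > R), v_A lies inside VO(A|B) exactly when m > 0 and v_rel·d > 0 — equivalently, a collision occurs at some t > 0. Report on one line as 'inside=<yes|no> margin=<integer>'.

d = (-12, -3),  |d|² = 153;  R = 6+6 = 12,  c = 153−12² = 9
v_rel = (6, -2),  |v_rel|² = 40;  v_rel·d = (6)·(-12) + (-2)·(-3) = -66
40·t² + 132·t + 9 = 0  ⇒  m = (-66)² − 40·9 = 3996
m = 3996 > 0,  v_rel·d = -66 < 0  ⇒  outside

inside=no margin=3996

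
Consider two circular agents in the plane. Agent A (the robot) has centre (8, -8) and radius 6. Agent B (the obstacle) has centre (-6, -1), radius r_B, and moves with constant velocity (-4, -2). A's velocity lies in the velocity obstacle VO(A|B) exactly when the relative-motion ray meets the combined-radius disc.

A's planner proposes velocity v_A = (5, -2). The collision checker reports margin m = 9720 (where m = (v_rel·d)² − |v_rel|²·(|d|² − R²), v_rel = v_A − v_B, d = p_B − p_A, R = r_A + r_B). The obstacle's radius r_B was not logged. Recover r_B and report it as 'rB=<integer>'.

m = 9720
d = (-14, 7);  v_rel = (9, 0),  |v_rel|² = 81
v_rel×d = (9)·(7) − (0)·(-14) = 63
since m = R²·81 − 63²:  R² = (3969 + 9720) / 81 = 169
R = √169 = 13  ⇒  r_B = 13 − 6 = 7

rB=7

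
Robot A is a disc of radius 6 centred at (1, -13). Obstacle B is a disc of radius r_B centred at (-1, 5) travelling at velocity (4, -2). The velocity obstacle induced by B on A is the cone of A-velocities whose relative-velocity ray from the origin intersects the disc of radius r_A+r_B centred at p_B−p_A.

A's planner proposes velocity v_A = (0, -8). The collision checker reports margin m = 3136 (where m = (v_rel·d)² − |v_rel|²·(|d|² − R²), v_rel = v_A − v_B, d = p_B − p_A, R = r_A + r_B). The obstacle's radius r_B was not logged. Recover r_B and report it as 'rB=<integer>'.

m = 3136
d = (-2, 18);  v_rel = (-4, -6),  |v_rel|² = 52
v_rel×d = (-4)·(18) − (-6)·(-2) = -84
since m = R²·52 − (-84)²:  R² = (7056 + 3136) / 52 = 196
R = √196 = 14  ⇒  r_B = 14 − 6 = 8

rB=8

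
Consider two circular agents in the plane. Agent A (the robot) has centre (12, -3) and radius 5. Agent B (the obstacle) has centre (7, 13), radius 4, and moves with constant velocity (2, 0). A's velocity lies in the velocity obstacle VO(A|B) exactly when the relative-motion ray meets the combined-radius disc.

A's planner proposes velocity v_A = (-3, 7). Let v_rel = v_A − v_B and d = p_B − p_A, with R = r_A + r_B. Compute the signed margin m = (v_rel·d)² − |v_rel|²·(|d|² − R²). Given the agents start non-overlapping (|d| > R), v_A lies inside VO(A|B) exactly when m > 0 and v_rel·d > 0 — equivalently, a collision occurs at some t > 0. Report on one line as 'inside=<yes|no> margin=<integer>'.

d = (-5, 16),  |d|² = 281;  R = 5+4 = 9,  c = 281−9² = 200
v_rel = (-5, 7),  |v_rel|² = 74;  v_rel·d = (-5)·(-5) + (7)·(16) = 137
74·t² − 274·t + 200 = 0  ⇒  m = 137² − 74·200 = 3969
m = 3969 > 0,  v_rel·d = 137 > 0  ⇒  inside

inside=yes margin=3969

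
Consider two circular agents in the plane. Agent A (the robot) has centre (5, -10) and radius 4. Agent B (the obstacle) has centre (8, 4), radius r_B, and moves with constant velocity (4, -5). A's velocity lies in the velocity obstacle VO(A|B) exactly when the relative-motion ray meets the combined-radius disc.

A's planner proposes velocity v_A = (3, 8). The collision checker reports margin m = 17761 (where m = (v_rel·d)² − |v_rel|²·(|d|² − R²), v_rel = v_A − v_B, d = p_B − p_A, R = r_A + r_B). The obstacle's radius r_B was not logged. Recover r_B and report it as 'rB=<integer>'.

m = 17761
d = (3, 14);  v_rel = (-1, 13),  |v_rel|² = 170
v_rel×d = (-1)·(14) − (13)·(3) = -53
since m = R²·170 − (-53)²:  R² = (2809 + 17761) / 170 = 121
R = √121 = 11  ⇒  r_B = 11 − 4 = 7

rB=7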